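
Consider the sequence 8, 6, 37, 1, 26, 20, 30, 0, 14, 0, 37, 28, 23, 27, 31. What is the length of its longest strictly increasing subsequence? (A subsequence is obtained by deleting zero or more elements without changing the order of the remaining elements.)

5

Let dp[i] be the longest increasing subsequence ending at position i. Then dp = [1, 1, 2, 1, 2, 2, 3, 1, 2, 1, 4, 3, 3, 4, 5].
The maximum is 5; one witness is 8, 20, 23, 27, 31 at positions 1,6,13,14,15.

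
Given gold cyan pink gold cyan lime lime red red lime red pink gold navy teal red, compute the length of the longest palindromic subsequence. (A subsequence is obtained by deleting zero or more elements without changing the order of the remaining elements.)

One longest palindromic subsequence is gold pink lime red red lime pink gold (positions 1,3,7,8,9,10,12,13); it reads the same forward and backward, and the interval DP gives dp[1][16] = 8.

8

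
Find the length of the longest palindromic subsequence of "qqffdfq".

5

One longest palindromic subsequence is qfdfq (positions 1,3,5,6,7); it reads the same forward and backward, and the interval DP gives dp[1][7] = 5.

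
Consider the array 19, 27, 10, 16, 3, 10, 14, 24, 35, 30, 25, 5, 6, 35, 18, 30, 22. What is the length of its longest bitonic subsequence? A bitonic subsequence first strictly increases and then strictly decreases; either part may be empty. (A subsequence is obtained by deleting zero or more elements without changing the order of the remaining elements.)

Let inc[i] be the LIS ending at i and dec[i] the longest strictly decreasing subsequence starting at i. inc = [1, 2, 1, 2, 1, 2, 3, 4, 5, 5, 5, 2, 3, 6, 4, 6, 5], dec = [4, 4, 2, 3, 1, 2, 2, 2, 4, 3, 2, 1, 1, 3, 1, 2, 1].
max_i inc[i]+dec[i]−1 = 8, with one witness 3, 10, 14, 24, 35, 30, 25, 22.

8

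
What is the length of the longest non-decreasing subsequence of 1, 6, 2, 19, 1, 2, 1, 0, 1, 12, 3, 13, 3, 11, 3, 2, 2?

Let dp[i] be the longest non-decreasing subsequence ending at position i. Then dp = [1, 2, 2, 3, 2, 3, 3, 1, 4, 5, 5, 6, 6, 7, 7, 5, 6].
The maximum is 7; one witness is 1, 1, 1, 1, 3, 3, 11 at positions 1,5,7,9,11,13,14.

7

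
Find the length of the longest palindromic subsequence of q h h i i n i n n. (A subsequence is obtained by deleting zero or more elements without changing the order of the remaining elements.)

3

Using dp[i][j] = 2 + dp[i+1][j−1] if the ends match, else max(dp[i+1][j], dp[i][j−1]):
dp[1][9] = 3. A witness is nnn at positions 6,8,9.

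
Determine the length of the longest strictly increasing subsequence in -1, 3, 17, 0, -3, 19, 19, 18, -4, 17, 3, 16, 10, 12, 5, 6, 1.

Let dp[i] be the longest increasing subsequence ending at position i. Then dp = [1, 2, 3, 2, 1, 4, 4, 4, 1, 3, 3, 4, 4, 5, 4, 5, 3].
The maximum is 5; one witness is -1, 0, 3, 10, 12 at positions 1,4,11,13,14.

5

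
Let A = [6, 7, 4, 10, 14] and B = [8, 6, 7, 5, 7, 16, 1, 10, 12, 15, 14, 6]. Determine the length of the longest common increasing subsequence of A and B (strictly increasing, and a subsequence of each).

4

For each value that appears in both, track the longest common increasing run ending there.
The best achievable length is 4; one witness is 6, 7, 10, 14 (A-positions 1,2,4,5, B-positions 2,3,8,11).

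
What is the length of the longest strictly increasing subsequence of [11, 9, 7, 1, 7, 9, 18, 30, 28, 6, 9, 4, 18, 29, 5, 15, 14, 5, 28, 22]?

6

One longest increasing subsequence is 1, 7, 9, 18, 28, 29 (positions 4,5,6,7,9,14), of length 6; no longer one exists.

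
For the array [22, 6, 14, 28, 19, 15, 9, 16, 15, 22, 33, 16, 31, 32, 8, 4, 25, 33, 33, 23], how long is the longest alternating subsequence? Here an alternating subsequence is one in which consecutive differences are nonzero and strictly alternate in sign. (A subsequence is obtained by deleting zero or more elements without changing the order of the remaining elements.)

12

A longest alternating subsequence is 22, 6, 28, 15, 16, 15, 22, 16, 31, 8, 25, 23 (positions 1,2,4,6,8,9,10,12,13,15,17,20); its 11 consecutive differences strictly alternate in sign, and length 12 is optimal.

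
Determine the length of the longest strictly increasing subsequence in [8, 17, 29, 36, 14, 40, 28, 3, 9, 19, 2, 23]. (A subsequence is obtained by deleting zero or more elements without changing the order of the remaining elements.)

5

Let dp[i] be the longest increasing subsequence ending at position i. Then dp = [1, 2, 3, 4, 2, 5, 3, 1, 2, 3, 1, 4].
The maximum is 5; one witness is 8, 17, 29, 36, 40 at positions 1,2,3,4,6.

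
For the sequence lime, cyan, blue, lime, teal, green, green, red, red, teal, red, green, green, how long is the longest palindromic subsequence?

7

Using dp[i][j] = 2 + dp[i+1][j−1] if the ends match, else max(dp[i+1][j], dp[i][j−1]):
dp[1][13] = 7. A witness is green green red teal red green green at positions 6,7,8,10,11,12,13.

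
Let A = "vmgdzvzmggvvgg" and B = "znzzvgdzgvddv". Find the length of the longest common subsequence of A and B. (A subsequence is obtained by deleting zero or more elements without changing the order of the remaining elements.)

7

A longest common subsequence is vgdzgvv (length 7); the LCS DP confirms no longer common subsequence exists.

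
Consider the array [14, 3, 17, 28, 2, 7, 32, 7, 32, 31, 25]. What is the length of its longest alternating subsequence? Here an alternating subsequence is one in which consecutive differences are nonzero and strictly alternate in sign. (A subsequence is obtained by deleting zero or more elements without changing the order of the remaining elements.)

A longest alternating subsequence is 14, 3, 17, 2, 32, 7, 32, 31 (positions 1,2,3,5,7,8,9,10); its 7 consecutive differences strictly alternate in sign, and length 8 is optimal.

8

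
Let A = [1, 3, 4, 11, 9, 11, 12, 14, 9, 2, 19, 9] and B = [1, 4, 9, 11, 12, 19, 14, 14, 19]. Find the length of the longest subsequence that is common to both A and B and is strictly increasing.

7

A longest common strictly increasing subsequence is 1, 4, 9, 11, 12, 14, 19 (length 7); it appears in order in both A and B, and no longer such subsequence exists.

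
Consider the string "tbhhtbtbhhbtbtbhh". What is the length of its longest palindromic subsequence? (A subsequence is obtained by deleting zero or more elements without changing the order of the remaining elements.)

14

One longest palindromic subsequence is hhtbtbhhbtbthh (positions 3,4,5,6,7,8,9,10,11,12,13,14,16,17); it reads the same forward and backward, and the interval DP gives dp[1][17] = 14.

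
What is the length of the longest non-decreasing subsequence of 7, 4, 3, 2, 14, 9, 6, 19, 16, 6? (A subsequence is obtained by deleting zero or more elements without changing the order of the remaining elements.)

One longest non-decreasing subsequence is 7, 14, 19 (positions 1,5,8), of length 3; no longer one exists.

3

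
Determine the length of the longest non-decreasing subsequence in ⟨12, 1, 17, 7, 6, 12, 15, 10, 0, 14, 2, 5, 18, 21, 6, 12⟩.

6

Let dp[i] be the longest non-decreasing subsequence ending at position i. Then dp = [1, 1, 2, 2, 2, 3, 4, 3, 1, 4, 2, 3, 5, 6, 4, 5].
The maximum is 6; one witness is 1, 7, 12, 15, 18, 21 at positions 2,4,6,7,13,14.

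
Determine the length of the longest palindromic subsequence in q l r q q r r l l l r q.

One longest palindromic subsequence is qlrqqrlq (positions 1,2,3,4,5,7,10,12); it reads the same forward and backward, and the interval DP gives dp[1][12] = 8.

8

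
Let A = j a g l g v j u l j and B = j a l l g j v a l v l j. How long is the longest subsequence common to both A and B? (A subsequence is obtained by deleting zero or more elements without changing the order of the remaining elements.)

Backtracking the LCS table gives one alignment: j (A1,B1) → a (A2,B2) → g (A3,B5) → l (A4,B9) → v (A6,B10) → l (A9,B11) → j (A10,B12).
So the longest common subsequence has length 7.

7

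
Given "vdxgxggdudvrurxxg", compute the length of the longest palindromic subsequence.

Using dp[i][j] = 2 + dp[i+1][j−1] if the ends match, else max(dp[i+1][j], dp[i][j−1]):
dp[1][17] = 7. A witness is gxrurxg at positions 4,5,12,13,14,16,17.

7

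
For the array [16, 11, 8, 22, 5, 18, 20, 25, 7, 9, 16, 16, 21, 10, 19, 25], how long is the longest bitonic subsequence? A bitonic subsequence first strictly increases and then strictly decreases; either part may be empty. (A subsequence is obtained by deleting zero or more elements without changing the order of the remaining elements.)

Let inc[i] be the LIS ending at i and dec[i] the longest strictly decreasing subsequence starting at i. inc = [1, 1, 1, 2, 1, 2, 3, 4, 2, 3, 4, 4, 5, 4, 5, 6], dec = [4, 3, 2, 4, 1, 3, 3, 3, 1, 1, 2, 2, 2, 1, 1, 1].
max_i inc[i]+dec[i]−1 = 6, with one witness 16, 18, 20, 25, 21, 19.

6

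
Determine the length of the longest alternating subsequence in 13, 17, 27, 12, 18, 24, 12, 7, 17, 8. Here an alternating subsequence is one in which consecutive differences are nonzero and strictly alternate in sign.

7

A longest alternating subsequence is 13, 17, 12, 18, 12, 17, 8 (positions 1,2,4,5,7,9,10); its 6 consecutive differences strictly alternate in sign, and length 7 is optimal.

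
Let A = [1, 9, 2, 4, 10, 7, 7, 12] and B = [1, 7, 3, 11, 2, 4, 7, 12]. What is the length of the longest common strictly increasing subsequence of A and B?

For each value that appears in both, track the longest common increasing run ending there.
The best achievable length is 5; one witness is 1, 2, 4, 7, 12 (A-positions 1,3,4,6,8, B-positions 1,5,6,7,8).

5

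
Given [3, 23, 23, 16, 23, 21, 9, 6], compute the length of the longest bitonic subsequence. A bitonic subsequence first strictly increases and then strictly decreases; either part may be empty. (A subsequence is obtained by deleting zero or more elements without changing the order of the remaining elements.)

Let inc[i] be the LIS ending at i and dec[i] the longest strictly decreasing subsequence starting at i. inc = [1, 2, 2, 2, 3, 3, 2, 2], dec = [1, 4, 4, 3, 4, 3, 2, 1].
max_i inc[i]+dec[i]−1 = 6, with one witness 3, 16, 23, 21, 9, 6.

6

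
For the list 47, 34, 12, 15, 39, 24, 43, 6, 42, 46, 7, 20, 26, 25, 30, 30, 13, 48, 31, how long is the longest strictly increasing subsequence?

One longest increasing subsequence is 12, 15, 39, 43, 46, 48 (positions 3,4,5,7,10,18), of length 6; no longer one exists.

6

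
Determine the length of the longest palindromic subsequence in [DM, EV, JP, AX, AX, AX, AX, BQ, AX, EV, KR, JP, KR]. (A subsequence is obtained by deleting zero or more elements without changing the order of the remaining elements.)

One longest palindromic subsequence is JP AX AX AX AX AX JP (positions 3,4,5,6,7,9,12); it reads the same forward and backward, and the interval DP gives dp[1][13] = 7.

7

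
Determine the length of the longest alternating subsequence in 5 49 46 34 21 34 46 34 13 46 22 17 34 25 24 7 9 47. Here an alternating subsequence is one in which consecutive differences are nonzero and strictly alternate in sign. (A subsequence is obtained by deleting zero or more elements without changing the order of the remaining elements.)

10

Track the best alternating length ending on an up-step vs a down-step at each position: up/down = 1/1, 2/1, 2/3, 2/3, 2/3, 4/3, 4/3, 4/5, 2/5, 6/3, 6/7, 6/7, 8/7, 8/9, 8/9, 2/9, 10/9, 10/3.
The maximum over both is 10; one such subsequence is 5, 49, 34, 46, 34, 46, 22, 34, 7, 9.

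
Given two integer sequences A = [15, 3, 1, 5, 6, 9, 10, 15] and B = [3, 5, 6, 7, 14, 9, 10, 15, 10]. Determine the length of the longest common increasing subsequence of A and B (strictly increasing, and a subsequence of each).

6

A longest common strictly increasing subsequence is 3, 5, 6, 9, 10, 15 (length 6); it appears in order in both A and B, and no longer such subsequence exists.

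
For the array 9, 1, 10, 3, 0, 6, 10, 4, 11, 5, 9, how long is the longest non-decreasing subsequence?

One longest non-decreasing subsequence is 1, 3, 6, 10, 11 (positions 2,4,6,7,9), of length 5; no longer one exists.

5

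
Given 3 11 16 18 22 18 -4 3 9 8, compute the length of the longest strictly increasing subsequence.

5

Let dp[i] be the longest increasing subsequence ending at position i. Then dp = [1, 2, 3, 4, 5, 4, 1, 2, 3, 3].
The maximum is 5; one witness is 3, 11, 16, 18, 22 at positions 1,2,3,4,5.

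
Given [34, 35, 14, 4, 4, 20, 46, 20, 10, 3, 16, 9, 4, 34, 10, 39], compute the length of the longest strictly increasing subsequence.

5

Let dp[i] be the longest increasing subsequence ending at position i. Then dp = [1, 2, 1, 1, 1, 2, 3, 2, 2, 1, 3, 2, 2, 4, 3, 5].
The maximum is 5; one witness is 4, 10, 16, 34, 39 at positions 4,9,11,14,16.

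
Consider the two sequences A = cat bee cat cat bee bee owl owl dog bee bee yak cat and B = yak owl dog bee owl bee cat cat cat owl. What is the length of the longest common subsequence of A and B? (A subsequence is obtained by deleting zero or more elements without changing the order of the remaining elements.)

A longest common subsequence is owl, dog, bee, bee, cat (length 5); the LCS DP confirms no longer common subsequence exists.

5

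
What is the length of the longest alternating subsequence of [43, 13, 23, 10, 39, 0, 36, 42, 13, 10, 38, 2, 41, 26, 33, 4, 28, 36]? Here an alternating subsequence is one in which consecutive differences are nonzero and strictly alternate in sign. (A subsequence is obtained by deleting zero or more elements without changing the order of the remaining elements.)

15

A longest alternating subsequence is 43, 13, 23, 10, 39, 0, 36, 13, 38, 2, 41, 26, 33, 4, 28 (positions 1,2,3,4,5,6,7,9,11,12,13,14,15,16,17); its 14 consecutive differences strictly alternate in sign, and length 15 is optimal.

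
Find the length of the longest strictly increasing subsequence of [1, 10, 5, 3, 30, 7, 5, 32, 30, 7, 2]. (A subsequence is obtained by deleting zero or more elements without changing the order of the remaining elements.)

Scanning left to right, the best length ending at each element is: 1→1, 10→2, 5→2, 3→2, 30→3, 7→3, 5→3, 32→4, 30→4, 7→4, 2→2.
So the longest increasing subsequence has length 4, e.g. 1, 10, 30, 32.

4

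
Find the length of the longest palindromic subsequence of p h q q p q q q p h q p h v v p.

11

One longest palindromic subsequence is phqpqqqpqhp (positions 1,2,4,5,6,7,8,9,11,13,16); it reads the same forward and backward, and the interval DP gives dp[1][16] = 11.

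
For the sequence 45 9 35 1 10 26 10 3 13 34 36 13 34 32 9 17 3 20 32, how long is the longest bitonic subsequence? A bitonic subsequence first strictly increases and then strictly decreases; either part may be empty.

9

Let inc[i] be the LIS ending at i and dec[i] the longest strictly decreasing subsequence starting at i. inc = [1, 1, 2, 1, 2, 3, 2, 2, 3, 4, 5, 3, 4, 4, 3, 4, 2, 5, 6], dec = [6, 2, 5, 1, 3, 4, 3, 1, 3, 4, 5, 3, 4, 3, 2, 2, 1, 1, 1].
max_i inc[i]+dec[i]−1 = 9, with one witness 9, 10, 26, 34, 36, 34, 32, 17, 3.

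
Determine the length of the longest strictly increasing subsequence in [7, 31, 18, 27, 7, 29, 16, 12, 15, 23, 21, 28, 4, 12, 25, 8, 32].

Let dp[i] be the longest increasing subsequence ending at position i. Then dp = [1, 2, 2, 3, 1, 4, 2, 2, 3, 4, 4, 5, 1, 2, 5, 2, 6].
The maximum is 6; one witness is 7, 12, 15, 23, 28, 32 at positions 1,8,9,10,12,17.

6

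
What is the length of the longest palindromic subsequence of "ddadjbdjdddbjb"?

9

One longest palindromic subsequence is dddjdjddd (positions 1,2,4,5,7,8,9,10,11); it reads the same forward and backward, and the interval DP gives dp[1][14] = 9.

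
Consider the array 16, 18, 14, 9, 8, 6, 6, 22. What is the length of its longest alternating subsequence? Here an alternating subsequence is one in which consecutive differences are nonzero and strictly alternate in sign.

4

A longest alternating subsequence is 16, 18, 14, 22 (positions 1,2,3,8); its 3 consecutive differences strictly alternate in sign, and length 4 is optimal.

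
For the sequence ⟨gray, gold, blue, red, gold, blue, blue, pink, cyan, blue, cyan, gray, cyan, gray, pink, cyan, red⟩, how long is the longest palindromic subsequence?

Using dp[i][j] = 2 + dp[i+1][j−1] if the ends match, else max(dp[i+1][j], dp[i][j−1]):
dp[1][17] = 7. A witness is red cyan gray cyan gray cyan red at positions 4,9,12,13,14,16,17.

7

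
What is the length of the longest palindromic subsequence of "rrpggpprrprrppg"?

11

Using dp[i][j] = 2 + dp[i+1][j−1] if the ends match, else max(dp[i+1][j], dp[i][j−1]):
dp[1][15] = 11. A witness is gpprrprrppg at positions 4,6,7,8,9,10,11,12,13,14,15.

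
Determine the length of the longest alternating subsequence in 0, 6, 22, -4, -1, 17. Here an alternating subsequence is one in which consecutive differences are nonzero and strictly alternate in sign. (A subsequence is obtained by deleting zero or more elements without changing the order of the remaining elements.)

4

A longest alternating subsequence is 0, 6, -4, -1 (positions 1,2,4,5); its 3 consecutive differences strictly alternate in sign, and length 4 is optimal.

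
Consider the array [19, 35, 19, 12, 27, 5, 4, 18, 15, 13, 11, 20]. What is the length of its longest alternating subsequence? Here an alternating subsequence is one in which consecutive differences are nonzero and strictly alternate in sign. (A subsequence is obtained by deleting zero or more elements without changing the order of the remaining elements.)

8

Track the best alternating length ending on an up-step vs a down-step at each position: up/down = 1/1, 2/1, 1/3, 1/3, 4/3, 1/5, 1/5, 6/5, 6/7, 6/7, 6/7, 8/5.
The maximum over both is 8; one such subsequence is 19, 35, 19, 27, 5, 18, 15, 20.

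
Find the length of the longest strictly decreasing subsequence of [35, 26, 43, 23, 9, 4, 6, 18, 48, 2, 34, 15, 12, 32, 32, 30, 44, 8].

7

Let dp[i] be the longest decreasing subsequence ending at position i. Then dp = [1, 2, 1, 3, 4, 5, 5, 4, 1, 6, 2, 5, 6, 3, 3, 4, 2, 7].
The maximum is 7; one witness is 35, 26, 23, 18, 15, 12, 8 at positions 1,2,4,8,12,13,18.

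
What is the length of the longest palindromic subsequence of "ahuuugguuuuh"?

One longest palindromic subsequence is huuugguuuh (positions 2,3,4,5,6,7,9,10,11,12); it reads the same forward and backward, and the interval DP gives dp[1][12] = 10.

10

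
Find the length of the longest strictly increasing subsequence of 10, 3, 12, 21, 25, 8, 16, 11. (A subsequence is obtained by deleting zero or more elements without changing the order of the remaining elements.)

4

Scanning left to right, the best length ending at each element is: 10→1, 3→1, 12→2, 21→3, 25→4, 8→2, 16→3, 11→3.
So the longest increasing subsequence has length 4, e.g. 10, 12, 21, 25.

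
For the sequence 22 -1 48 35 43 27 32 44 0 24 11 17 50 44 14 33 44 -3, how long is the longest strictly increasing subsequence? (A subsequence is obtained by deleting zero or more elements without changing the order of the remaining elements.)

6

Let dp[i] be the longest increasing subsequence ending at position i. Then dp = [1, 1, 2, 2, 3, 2, 3, 4, 2, 3, 3, 4, 5, 5, 4, 5, 6, 1].
The maximum is 6; one witness is -1, 0, 11, 17, 33, 44 at positions 2,9,11,12,16,17.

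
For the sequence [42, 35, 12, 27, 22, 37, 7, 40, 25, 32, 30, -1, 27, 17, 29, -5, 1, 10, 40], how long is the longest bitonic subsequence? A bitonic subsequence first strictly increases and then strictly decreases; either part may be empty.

9

Let inc[i] be the LIS ending at i and dec[i] the longest strictly decreasing subsequence starting at i. inc = [1, 1, 1, 2, 2, 3, 1, 4, 3, 4, 4, 1, 4, 2, 5, 1, 2, 3, 6], dec = [7, 6, 4, 5, 4, 6, 3, 6, 3, 5, 4, 2, 3, 2, 2, 1, 1, 1, 1].
max_i inc[i]+dec[i]−1 = 9, with one witness 12, 27, 37, 40, 32, 30, 27, 17, 10.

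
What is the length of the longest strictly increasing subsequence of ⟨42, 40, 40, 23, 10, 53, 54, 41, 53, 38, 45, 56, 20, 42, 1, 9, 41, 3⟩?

Scanning left to right, the best length ending at each element is: 42→1, 40→1, 40→1, 23→1, 10→1, 53→2, 54→3, 41→2, 53→3, 38→2, 45→3, 56→4, 20→2, 42→3, 1→1, 9→2, 41→3, 3→2.
So the longest increasing subsequence has length 4, e.g. 42, 53, 54, 56.

4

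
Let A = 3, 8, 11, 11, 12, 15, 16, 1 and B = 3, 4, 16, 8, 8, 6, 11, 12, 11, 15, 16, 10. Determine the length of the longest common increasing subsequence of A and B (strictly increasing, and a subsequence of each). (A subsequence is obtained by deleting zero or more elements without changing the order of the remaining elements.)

For each value that appears in both, track the longest common increasing run ending there.
The best achievable length is 6; one witness is 3, 8, 11, 12, 15, 16 (A-positions 1,2,3,5,6,7, B-positions 1,4,7,8,10,11).

6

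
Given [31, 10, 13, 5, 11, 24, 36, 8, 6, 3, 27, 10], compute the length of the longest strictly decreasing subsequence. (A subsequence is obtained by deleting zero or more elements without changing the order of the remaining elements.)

Let dp[i] be the longest decreasing subsequence ending at position i. Then dp = [1, 2, 2, 3, 3, 2, 1, 4, 5, 6, 2, 4].
The maximum is 6; one witness is 31, 13, 11, 8, 6, 3 at positions 1,3,5,8,9,10.

6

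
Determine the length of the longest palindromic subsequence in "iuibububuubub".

One longest palindromic subsequence is bubuuubub (positions 4,5,6,7,9,10,11,12,13); it reads the same forward and backward, and the interval DP gives dp[1][13] = 9.

9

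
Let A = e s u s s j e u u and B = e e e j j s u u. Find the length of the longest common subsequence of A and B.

4

A longest common subsequence is esuu (length 4); the LCS DP confirms no longer common subsequence exists.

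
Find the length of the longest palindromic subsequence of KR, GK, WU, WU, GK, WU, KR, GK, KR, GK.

Using dp[i][j] = 2 + dp[i+1][j−1] if the ends match, else max(dp[i+1][j], dp[i][j−1]):
dp[1][10] = 7. A witness is KR GK WU GK WU GK KR at positions 1,2,4,5,6,8,9.

7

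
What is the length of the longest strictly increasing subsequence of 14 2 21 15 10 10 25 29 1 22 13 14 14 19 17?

5

Scanning left to right, the best length ending at each element is: 14→1, 2→1, 21→2, 15→2, 10→2, 10→2, 25→3, 29→4, 1→1, 22→3, 13→3, 14→4, 14→4, 19→5, 17→5.
So the longest increasing subsequence has length 5, e.g. 2, 10, 13, 14, 19.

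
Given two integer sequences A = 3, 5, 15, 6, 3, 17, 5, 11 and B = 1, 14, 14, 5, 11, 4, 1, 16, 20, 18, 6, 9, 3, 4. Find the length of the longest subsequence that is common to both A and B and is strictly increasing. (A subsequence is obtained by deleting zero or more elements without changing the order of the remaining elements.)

2

For each value that appears in both, track the longest common increasing run ending there.
The best achievable length is 2; one witness is 5, 11 (A-positions 2,8, B-positions 4,5).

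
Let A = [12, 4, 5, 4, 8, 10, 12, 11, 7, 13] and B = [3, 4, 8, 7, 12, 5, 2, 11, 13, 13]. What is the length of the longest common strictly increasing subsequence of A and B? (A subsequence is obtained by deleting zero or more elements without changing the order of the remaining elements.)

4

A longest common strictly increasing subsequence is 4, 8, 12, 13 (length 4); it appears in order in both A and B, and no longer such subsequence exists.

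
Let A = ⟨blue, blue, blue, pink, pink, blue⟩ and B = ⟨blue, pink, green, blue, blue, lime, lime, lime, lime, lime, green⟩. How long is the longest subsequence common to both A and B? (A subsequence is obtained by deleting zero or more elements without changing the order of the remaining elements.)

A longest common subsequence is blue, blue, blue (length 3); the LCS DP confirms no longer common subsequence exists.

3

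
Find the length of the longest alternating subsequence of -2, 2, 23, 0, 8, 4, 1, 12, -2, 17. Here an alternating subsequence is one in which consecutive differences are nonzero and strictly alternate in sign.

A longest alternating subsequence is -2, 2, 0, 8, 4, 12, -2, 17 (positions 1,2,4,5,6,8,9,10); its 7 consecutive differences strictly alternate in sign, and length 8 is optimal.

8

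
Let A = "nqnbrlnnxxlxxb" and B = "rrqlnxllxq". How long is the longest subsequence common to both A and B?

6

Backtracking the LCS table gives one alignment: q (A2,B3) → l (A6,B4) → n (A8,B5) → x (A9,B6) → l (A11,B8) → x (A12,B9).
So the longest common subsequence has length 6.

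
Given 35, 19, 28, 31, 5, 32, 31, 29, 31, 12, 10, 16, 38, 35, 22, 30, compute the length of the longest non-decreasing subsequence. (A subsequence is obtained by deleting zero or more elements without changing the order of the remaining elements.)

6

One longest non-decreasing subsequence is 19, 28, 31, 31, 31, 38 (positions 2,3,4,7,9,13), of length 6; no longer one exists.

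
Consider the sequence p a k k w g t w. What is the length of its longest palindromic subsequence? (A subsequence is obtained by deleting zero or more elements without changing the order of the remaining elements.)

3

One longest palindromic subsequence is wtw (positions 5,7,8); it reads the same forward and backward, and the interval DP gives dp[1][8] = 3.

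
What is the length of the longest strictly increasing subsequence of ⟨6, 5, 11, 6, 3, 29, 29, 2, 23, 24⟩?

4

Scanning left to right, the best length ending at each element is: 6→1, 5→1, 11→2, 6→2, 3→1, 29→3, 29→3, 2→1, 23→3, 24→4.
So the longest increasing subsequence has length 4, e.g. 6, 11, 23, 24.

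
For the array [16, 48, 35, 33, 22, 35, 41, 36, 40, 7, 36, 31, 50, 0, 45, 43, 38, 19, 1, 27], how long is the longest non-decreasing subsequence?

Let dp[i] be the longest non-decreasing subsequence ending at position i. Then dp = [1, 2, 2, 2, 2, 3, 4, 4, 5, 1, 5, 3, 6, 1, 6, 6, 6, 2, 2, 3].
The maximum is 6; one witness is 16, 35, 35, 36, 40, 50 at positions 1,3,6,8,9,13.

6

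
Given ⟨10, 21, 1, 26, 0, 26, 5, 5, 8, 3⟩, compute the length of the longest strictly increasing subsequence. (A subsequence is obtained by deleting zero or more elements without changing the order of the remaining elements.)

3

Let dp[i] be the longest increasing subsequence ending at position i. Then dp = [1, 2, 1, 3, 1, 3, 2, 2, 3, 2].
The maximum is 3; one witness is 10, 21, 26 at positions 1,2,4.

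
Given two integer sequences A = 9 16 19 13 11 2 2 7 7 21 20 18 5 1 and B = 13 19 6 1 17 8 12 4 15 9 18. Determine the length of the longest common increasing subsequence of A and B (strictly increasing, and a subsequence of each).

For each value that appears in both, track the longest common increasing run ending there.
The best achievable length is 2; one witness is 13, 18 (A-positions 4,12, B-positions 1,11).

2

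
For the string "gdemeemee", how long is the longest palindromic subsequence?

One longest palindromic subsequence is emeeme (positions 3,4,5,6,7,9); it reads the same forward and backward, and the interval DP gives dp[1][9] = 6.

6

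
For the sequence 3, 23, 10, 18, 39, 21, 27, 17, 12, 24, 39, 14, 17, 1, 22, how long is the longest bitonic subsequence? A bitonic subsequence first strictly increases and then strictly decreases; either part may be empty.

Let inc[i] be the LIS ending at i and dec[i] the longest strictly decreasing subsequence starting at i. inc = [1, 2, 2, 3, 4, 4, 5, 3, 3, 5, 6, 4, 5, 1, 6], dec = [2, 5, 2, 4, 5, 4, 4, 3, 2, 3, 3, 2, 2, 1, 1].
max_i inc[i]+dec[i]−1 = 8, with one witness 3, 10, 18, 39, 27, 24, 17, 1.

8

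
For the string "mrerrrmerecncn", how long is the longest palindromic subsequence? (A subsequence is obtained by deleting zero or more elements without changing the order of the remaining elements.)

Using dp[i][j] = 2 + dp[i+1][j−1] if the ends match, else max(dp[i+1][j], dp[i][j−1]):
dp[1][14] = 7. A witness is rerrrer at positions 2,3,4,5,6,8,9.

7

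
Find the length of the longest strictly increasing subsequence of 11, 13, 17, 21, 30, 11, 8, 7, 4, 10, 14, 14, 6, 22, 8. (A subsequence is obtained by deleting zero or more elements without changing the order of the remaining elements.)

One longest increasing subsequence is 11, 13, 17, 21, 30 (positions 1,2,3,4,5), of length 5; no longer one exists.

5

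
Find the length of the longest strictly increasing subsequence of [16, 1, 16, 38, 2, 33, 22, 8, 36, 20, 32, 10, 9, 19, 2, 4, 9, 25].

6

Let dp[i] be the longest increasing subsequence ending at position i. Then dp = [1, 1, 2, 3, 2, 3, 3, 3, 4, 4, 5, 4, 4, 5, 2, 3, 4, 6].
The maximum is 6; one witness is 1, 2, 8, 10, 19, 25 at positions 2,5,8,12,14,18.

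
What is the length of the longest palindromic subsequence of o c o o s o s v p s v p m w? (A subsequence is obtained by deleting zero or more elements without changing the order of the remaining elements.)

4

Using dp[i][j] = 2 + dp[i+1][j−1] if the ends match, else max(dp[i+1][j], dp[i][j−1]):
dp[1][14] = 4. A witness is oooo at positions 1,3,4,6.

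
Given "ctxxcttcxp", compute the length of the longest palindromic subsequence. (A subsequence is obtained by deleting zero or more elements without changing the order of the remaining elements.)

Using dp[i][j] = 2 + dp[i+1][j−1] if the ends match, else max(dp[i+1][j], dp[i][j−1]):
dp[1][10] = 6. A witness is xcttcx at positions 4,5,6,7,8,9.

6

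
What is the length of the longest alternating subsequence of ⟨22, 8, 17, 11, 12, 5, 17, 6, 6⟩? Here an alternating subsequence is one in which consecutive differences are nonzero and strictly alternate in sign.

8

A longest alternating subsequence is 22, 8, 17, 11, 12, 5, 17, 6 (positions 1,2,3,4,5,6,7,8); its 7 consecutive differences strictly alternate in sign, and length 8 is optimal.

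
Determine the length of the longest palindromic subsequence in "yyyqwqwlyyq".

7

Using dp[i][j] = 2 + dp[i+1][j−1] if the ends match, else max(dp[i+1][j], dp[i][j−1]):
dp[1][11] = 7. A witness is yywqwyy at positions 2,3,5,6,7,9,10.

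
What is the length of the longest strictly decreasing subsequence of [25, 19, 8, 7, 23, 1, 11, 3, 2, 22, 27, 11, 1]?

7

One longest decreasing subsequence is 25, 19, 8, 7, 3, 2, 1 (positions 1,2,3,4,8,9,13), of length 7; no longer one exists.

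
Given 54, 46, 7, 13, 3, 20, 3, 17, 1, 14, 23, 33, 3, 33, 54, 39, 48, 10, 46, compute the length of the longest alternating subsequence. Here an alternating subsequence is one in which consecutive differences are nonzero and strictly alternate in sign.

15

A longest alternating subsequence is 54, 7, 13, 3, 20, 3, 17, 1, 14, 3, 54, 39, 48, 10, 46 (positions 1,3,4,5,6,7,8,9,10,13,15,16,17,18,19); its 14 consecutive differences strictly alternate in sign, and length 15 is optimal.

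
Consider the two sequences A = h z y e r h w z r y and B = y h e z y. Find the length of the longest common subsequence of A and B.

4

Backtracking the LCS table gives one alignment: h (A1,B2) → e (A4,B3) → z (A8,B4) → y (A10,B5).
So the longest common subsequence has length 4.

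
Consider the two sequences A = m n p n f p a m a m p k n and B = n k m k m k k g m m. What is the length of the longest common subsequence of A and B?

4

Backtracking the LCS table gives one alignment: n (A2,B1) → m (A8,B3) → m (A10,B5) → k (A12,B7).
So the longest common subsequence has length 4.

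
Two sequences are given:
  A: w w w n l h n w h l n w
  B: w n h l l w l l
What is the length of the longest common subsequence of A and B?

5

A longest common subsequence is wnlwl (length 5); the LCS DP confirms no longer common subsequence exists.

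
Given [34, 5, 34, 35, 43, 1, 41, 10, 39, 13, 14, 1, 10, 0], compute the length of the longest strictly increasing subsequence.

Let dp[i] be the longest increasing subsequence ending at position i. Then dp = [1, 1, 2, 3, 4, 1, 4, 2, 4, 3, 4, 1, 2, 1].
The maximum is 4; one witness is 5, 34, 35, 43 at positions 2,3,4,5.

4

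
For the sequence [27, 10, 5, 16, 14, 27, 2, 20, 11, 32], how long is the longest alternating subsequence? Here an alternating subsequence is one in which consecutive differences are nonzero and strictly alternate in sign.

Track the best alternating length ending on an up-step vs a down-step at each position: up/down = 1/1, 1/2, 1/2, 3/2, 3/4, 5/1, 1/6, 7/6, 7/8, 9/1.
The maximum over both is 9; one such subsequence is 27, 10, 16, 14, 27, 2, 20, 11, 32.

9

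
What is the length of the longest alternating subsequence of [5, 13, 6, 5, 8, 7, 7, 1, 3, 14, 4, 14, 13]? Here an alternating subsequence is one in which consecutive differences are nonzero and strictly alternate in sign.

9

Track the best alternating length ending on an up-step vs a down-step at each position: up/down = 1/1, 2/1, 2/3, 1/3, 4/3, 4/5, 4/5, 1/5, 6/5, 6/1, 6/7, 8/1, 8/9.
The maximum over both is 9; one such subsequence is 5, 13, 6, 8, 7, 14, 4, 14, 13.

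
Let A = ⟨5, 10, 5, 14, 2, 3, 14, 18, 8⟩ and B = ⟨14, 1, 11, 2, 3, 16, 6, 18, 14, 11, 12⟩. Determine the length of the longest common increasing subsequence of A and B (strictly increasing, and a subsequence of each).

3

A longest common strictly increasing subsequence is 2, 3, 18 (length 3); it appears in order in both A and B, and no longer such subsequence exists.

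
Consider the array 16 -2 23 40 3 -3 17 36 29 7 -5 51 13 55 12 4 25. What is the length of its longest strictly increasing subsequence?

One longest increasing subsequence is -2, 3, 17, 36, 51, 55 (positions 2,5,7,8,12,14), of length 6; no longer one exists.

6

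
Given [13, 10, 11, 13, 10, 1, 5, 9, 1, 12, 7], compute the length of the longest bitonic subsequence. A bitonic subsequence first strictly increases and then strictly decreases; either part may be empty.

Let inc[i] be the LIS ending at i and dec[i] the longest strictly decreasing subsequence starting at i. inc = [1, 1, 2, 3, 1, 1, 2, 3, 1, 4, 3], dec = [5, 3, 4, 4, 3, 1, 2, 2, 1, 2, 1].
max_i inc[i]+dec[i]−1 = 6, with one witness 10, 11, 13, 10, 9, 7.

6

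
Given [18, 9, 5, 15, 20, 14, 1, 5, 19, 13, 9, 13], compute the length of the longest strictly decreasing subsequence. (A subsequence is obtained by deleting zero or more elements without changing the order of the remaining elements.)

Let dp[i] be the longest decreasing subsequence ending at position i. Then dp = [1, 2, 3, 2, 1, 3, 4, 4, 2, 4, 5, 4].
The maximum is 5; one witness is 18, 15, 14, 13, 9 at positions 1,4,6,10,11.

5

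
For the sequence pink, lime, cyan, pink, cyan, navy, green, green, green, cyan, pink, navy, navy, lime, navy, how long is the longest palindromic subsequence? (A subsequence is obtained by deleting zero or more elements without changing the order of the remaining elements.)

One longest palindromic subsequence is lime pink cyan green green green cyan pink lime (positions 2,4,5,7,8,9,10,11,14); it reads the same forward and backward, and the interval DP gives dp[1][15] = 9.

9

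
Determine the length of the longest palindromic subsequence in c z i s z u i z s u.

5

Using dp[i][j] = 2 + dp[i+1][j−1] if the ends match, else max(dp[i+1][j], dp[i][j−1]):
dp[1][10] = 5. A witness is szizs at positions 4,5,7,8,9.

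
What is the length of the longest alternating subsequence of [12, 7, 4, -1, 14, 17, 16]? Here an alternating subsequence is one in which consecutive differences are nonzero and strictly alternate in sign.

A longest alternating subsequence is 12, 7, 17, 16 (positions 1,2,6,7); its 3 consecutive differences strictly alternate in sign, and length 4 is optimal.

4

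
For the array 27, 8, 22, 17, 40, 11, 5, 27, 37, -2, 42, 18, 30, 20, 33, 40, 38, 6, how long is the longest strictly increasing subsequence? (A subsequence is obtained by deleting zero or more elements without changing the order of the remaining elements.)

6

Scanning left to right, the best length ending at each element is: 27→1, 8→1, 22→2, 17→2, 40→3, 11→2, 5→1, 27→3, 37→4, -2→1, 42→5, 18→3, 30→4, 20→4, 33→5, 40→6, 38→6, 6→2.
So the longest increasing subsequence has length 6, e.g. 8, 22, 27, 30, 33, 40.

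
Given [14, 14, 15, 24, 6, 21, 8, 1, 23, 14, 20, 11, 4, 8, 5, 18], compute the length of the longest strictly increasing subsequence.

4

Scanning left to right, the best length ending at each element is: 14→1, 14→1, 15→2, 24→3, 6→1, 21→3, 8→2, 1→1, 23→4, 14→3, 20→4, 11→3, 4→2, 8→3, 5→3, 18→4.
So the longest increasing subsequence has length 4, e.g. 14, 15, 21, 23.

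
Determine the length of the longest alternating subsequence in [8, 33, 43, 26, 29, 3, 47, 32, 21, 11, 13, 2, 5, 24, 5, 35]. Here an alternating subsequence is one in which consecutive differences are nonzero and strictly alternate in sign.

Track the best alternating length ending on an up-step vs a down-step at each position: up/down = 1/1, 2/1, 2/1, 2/3, 4/3, 1/5, 6/1, 6/7, 6/7, 6/7, 8/7, 1/9, 10/9, 10/7, 10/11, 12/7.
The maximum over both is 12; one such subsequence is 8, 33, 26, 29, 3, 47, 11, 13, 2, 24, 5, 35.

12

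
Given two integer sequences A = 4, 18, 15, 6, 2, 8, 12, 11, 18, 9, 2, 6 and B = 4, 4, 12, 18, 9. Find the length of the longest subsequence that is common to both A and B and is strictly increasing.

For each value that appears in both, track the longest common increasing run ending there.
The best achievable length is 3; one witness is 4, 12, 18 (A-positions 1,7,9, B-positions 1,3,4).

3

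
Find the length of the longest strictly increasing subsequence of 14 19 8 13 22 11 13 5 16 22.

One longest increasing subsequence is 8, 11, 13, 16, 22 (positions 3,6,7,9,10), of length 5; no longer one exists.

5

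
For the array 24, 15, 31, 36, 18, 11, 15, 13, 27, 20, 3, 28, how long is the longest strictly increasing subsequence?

4

One longest increasing subsequence is 15, 18, 27, 28 (positions 2,5,9,12), of length 4; no longer one exists.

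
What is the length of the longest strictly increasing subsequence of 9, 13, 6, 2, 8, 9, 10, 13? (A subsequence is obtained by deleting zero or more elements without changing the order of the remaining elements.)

Scanning left to right, the best length ending at each element is: 9→1, 13→2, 6→1, 2→1, 8→2, 9→3, 10→4, 13→5.
So the longest increasing subsequence has length 5, e.g. 6, 8, 9, 10, 13.

5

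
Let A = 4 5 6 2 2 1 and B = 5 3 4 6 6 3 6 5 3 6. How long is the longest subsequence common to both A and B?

3

A longest common subsequence is 4, 5, 6 (length 3); the LCS DP confirms no longer common subsequence exists.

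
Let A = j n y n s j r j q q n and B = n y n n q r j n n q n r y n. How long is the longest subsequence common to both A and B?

A longest common subsequence is nynrjqn (length 7); the LCS DP confirms no longer common subsequence exists.

7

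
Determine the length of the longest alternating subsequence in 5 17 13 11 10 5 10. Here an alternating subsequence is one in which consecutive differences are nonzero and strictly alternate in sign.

4

A longest alternating subsequence is 5, 17, 5, 10 (positions 1,2,6,7); its 3 consecutive differences strictly alternate in sign, and length 4 is optimal.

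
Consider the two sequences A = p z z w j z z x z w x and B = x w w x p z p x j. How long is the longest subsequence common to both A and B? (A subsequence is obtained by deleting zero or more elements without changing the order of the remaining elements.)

4

Backtracking the LCS table gives one alignment: w (A4,B3) → x (A8,B4) → z (A9,B6) → x (A11,B8).
So the longest common subsequence has length 4.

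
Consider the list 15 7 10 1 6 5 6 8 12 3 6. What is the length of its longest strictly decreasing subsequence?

5

One longest decreasing subsequence is 15, 7, 6, 5, 3 (positions 1,2,5,6,10), of length 5; no longer one exists.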